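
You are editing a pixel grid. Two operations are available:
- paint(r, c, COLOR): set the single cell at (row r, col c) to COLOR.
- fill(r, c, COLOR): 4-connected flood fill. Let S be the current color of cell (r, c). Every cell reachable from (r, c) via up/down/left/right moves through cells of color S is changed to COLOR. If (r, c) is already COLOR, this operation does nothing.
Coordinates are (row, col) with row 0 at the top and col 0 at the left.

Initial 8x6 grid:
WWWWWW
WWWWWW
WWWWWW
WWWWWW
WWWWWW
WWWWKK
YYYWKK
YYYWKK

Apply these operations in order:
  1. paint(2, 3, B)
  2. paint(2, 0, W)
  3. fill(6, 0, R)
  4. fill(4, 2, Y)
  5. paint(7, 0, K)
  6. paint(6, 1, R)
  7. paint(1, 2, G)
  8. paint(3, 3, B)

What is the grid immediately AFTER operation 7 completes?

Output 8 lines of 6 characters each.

After op 1 paint(2,3,B):
WWWWWW
WWWWWW
WWWBWW
WWWWWW
WWWWWW
WWWWKK
YYYWKK
YYYWKK
After op 2 paint(2,0,W):
WWWWWW
WWWWWW
WWWBWW
WWWWWW
WWWWWW
WWWWKK
YYYWKK
YYYWKK
After op 3 fill(6,0,R) [6 cells changed]:
WWWWWW
WWWWWW
WWWBWW
WWWWWW
WWWWWW
WWWWKK
RRRWKK
RRRWKK
After op 4 fill(4,2,Y) [35 cells changed]:
YYYYYY
YYYYYY
YYYBYY
YYYYYY
YYYYYY
YYYYKK
RRRYKK
RRRYKK
After op 5 paint(7,0,K):
YYYYYY
YYYYYY
YYYBYY
YYYYYY
YYYYYY
YYYYKK
RRRYKK
KRRYKK
After op 6 paint(6,1,R):
YYYYYY
YYYYYY
YYYBYY
YYYYYY
YYYYYY
YYYYKK
RRRYKK
KRRYKK
After op 7 paint(1,2,G):
YYYYYY
YYGYYY
YYYBYY
YYYYYY
YYYYYY
YYYYKK
RRRYKK
KRRYKK

Answer: YYYYYY
YYGYYY
YYYBYY
YYYYYY
YYYYYY
YYYYKK
RRRYKK
KRRYKK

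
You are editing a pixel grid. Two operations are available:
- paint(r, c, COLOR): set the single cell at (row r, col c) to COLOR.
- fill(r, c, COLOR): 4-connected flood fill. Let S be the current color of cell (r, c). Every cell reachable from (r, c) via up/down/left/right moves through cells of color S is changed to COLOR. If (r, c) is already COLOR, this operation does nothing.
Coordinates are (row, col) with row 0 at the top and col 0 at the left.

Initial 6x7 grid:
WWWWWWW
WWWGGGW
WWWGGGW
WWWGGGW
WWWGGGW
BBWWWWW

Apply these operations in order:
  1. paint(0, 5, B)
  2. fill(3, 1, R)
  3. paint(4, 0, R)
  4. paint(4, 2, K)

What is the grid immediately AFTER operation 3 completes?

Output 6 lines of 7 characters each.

After op 1 paint(0,5,B):
WWWWWBW
WWWGGGW
WWWGGGW
WWWGGGW
WWWGGGW
BBWWWWW
After op 2 fill(3,1,R) [27 cells changed]:
RRRRRBR
RRRGGGR
RRRGGGR
RRRGGGR
RRRGGGR
BBRRRRR
After op 3 paint(4,0,R):
RRRRRBR
RRRGGGR
RRRGGGR
RRRGGGR
RRRGGGR
BBRRRRR

Answer: RRRRRBR
RRRGGGR
RRRGGGR
RRRGGGR
RRRGGGR
BBRRRRR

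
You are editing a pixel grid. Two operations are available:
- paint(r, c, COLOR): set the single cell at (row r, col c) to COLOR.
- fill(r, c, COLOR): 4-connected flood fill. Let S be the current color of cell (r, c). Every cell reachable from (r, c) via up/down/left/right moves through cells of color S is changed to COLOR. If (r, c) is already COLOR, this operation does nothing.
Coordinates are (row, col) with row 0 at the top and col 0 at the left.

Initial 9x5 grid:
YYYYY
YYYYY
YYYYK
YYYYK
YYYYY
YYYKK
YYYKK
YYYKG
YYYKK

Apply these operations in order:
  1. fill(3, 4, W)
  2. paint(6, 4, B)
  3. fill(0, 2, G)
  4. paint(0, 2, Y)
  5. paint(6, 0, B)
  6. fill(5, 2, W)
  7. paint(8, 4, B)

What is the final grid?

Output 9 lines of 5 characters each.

After op 1 fill(3,4,W) [2 cells changed]:
YYYYY
YYYYY
YYYYW
YYYYW
YYYYY
YYYKK
YYYKK
YYYKG
YYYKK
After op 2 paint(6,4,B):
YYYYY
YYYYY
YYYYW
YYYYW
YYYYY
YYYKK
YYYKB
YYYKG
YYYKK
After op 3 fill(0,2,G) [35 cells changed]:
GGGGG
GGGGG
GGGGW
GGGGW
GGGGG
GGGKK
GGGKB
GGGKG
GGGKK
After op 4 paint(0,2,Y):
GGYGG
GGGGG
GGGGW
GGGGW
GGGGG
GGGKK
GGGKB
GGGKG
GGGKK
After op 5 paint(6,0,B):
GGYGG
GGGGG
GGGGW
GGGGW
GGGGG
GGGKK
BGGKB
GGGKG
GGGKK
After op 6 fill(5,2,W) [33 cells changed]:
WWYWW
WWWWW
WWWWW
WWWWW
WWWWW
WWWKK
BWWKB
WWWKG
WWWKK
After op 7 paint(8,4,B):
WWYWW
WWWWW
WWWWW
WWWWW
WWWWW
WWWKK
BWWKB
WWWKG
WWWKB

Answer: WWYWW
WWWWW
WWWWW
WWWWW
WWWWW
WWWKK
BWWKB
WWWKG
WWWKB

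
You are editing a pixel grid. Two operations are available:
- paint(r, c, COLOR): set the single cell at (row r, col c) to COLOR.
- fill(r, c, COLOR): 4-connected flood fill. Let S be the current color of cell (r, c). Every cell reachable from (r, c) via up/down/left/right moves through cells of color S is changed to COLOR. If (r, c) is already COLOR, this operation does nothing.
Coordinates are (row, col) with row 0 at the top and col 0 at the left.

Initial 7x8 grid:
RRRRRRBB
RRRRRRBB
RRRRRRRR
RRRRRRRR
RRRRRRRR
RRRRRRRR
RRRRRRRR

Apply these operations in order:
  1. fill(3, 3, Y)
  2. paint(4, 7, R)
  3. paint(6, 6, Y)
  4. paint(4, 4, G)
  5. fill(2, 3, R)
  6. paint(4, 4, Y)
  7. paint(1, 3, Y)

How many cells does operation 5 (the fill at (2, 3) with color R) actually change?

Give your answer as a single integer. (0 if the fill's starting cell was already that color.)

After op 1 fill(3,3,Y) [52 cells changed]:
YYYYYYBB
YYYYYYBB
YYYYYYYY
YYYYYYYY
YYYYYYYY
YYYYYYYY
YYYYYYYY
After op 2 paint(4,7,R):
YYYYYYBB
YYYYYYBB
YYYYYYYY
YYYYYYYY
YYYYYYYR
YYYYYYYY
YYYYYYYY
After op 3 paint(6,6,Y):
YYYYYYBB
YYYYYYBB
YYYYYYYY
YYYYYYYY
YYYYYYYR
YYYYYYYY
YYYYYYYY
After op 4 paint(4,4,G):
YYYYYYBB
YYYYYYBB
YYYYYYYY
YYYYYYYY
YYYYGYYR
YYYYYYYY
YYYYYYYY
After op 5 fill(2,3,R) [50 cells changed]:
RRRRRRBB
RRRRRRBB
RRRRRRRR
RRRRRRRR
RRRRGRRR
RRRRRRRR
RRRRRRRR

Answer: 50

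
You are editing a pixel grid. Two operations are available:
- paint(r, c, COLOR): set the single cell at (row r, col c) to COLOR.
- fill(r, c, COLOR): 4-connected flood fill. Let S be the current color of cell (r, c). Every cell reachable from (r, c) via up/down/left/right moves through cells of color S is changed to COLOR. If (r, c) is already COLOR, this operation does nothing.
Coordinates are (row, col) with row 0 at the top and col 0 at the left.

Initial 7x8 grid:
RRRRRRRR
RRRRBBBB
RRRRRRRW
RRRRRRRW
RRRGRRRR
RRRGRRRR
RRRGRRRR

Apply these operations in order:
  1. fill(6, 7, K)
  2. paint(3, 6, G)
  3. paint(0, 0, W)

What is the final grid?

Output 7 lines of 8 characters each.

Answer: WKKKKKKK
KKKKBBBB
KKKKKKKW
KKKKKKGW
KKKGKKKK
KKKGKKKK
KKKGKKKK

Derivation:
After op 1 fill(6,7,K) [47 cells changed]:
KKKKKKKK
KKKKBBBB
KKKKKKKW
KKKKKKKW
KKKGKKKK
KKKGKKKK
KKKGKKKK
After op 2 paint(3,6,G):
KKKKKKKK
KKKKBBBB
KKKKKKKW
KKKKKKGW
KKKGKKKK
KKKGKKKK
KKKGKKKK
After op 3 paint(0,0,W):
WKKKKKKK
KKKKBBBB
KKKKKKKW
KKKKKKGW
KKKGKKKK
KKKGKKKK
KKKGKKKK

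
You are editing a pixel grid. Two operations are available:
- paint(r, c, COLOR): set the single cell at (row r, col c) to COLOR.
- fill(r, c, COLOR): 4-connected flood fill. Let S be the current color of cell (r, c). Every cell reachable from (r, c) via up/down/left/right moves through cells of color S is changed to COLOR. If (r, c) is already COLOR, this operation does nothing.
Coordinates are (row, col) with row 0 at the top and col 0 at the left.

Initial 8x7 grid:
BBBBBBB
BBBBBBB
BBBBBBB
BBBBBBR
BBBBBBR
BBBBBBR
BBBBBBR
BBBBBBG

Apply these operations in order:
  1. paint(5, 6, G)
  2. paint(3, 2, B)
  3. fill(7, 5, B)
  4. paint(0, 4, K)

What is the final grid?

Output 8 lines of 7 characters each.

Answer: BBBBKBB
BBBBBBB
BBBBBBB
BBBBBBR
BBBBBBR
BBBBBBG
BBBBBBR
BBBBBBG

Derivation:
After op 1 paint(5,6,G):
BBBBBBB
BBBBBBB
BBBBBBB
BBBBBBR
BBBBBBR
BBBBBBG
BBBBBBR
BBBBBBG
After op 2 paint(3,2,B):
BBBBBBB
BBBBBBB
BBBBBBB
BBBBBBR
BBBBBBR
BBBBBBG
BBBBBBR
BBBBBBG
After op 3 fill(7,5,B) [0 cells changed]:
BBBBBBB
BBBBBBB
BBBBBBB
BBBBBBR
BBBBBBR
BBBBBBG
BBBBBBR
BBBBBBG
After op 4 paint(0,4,K):
BBBBKBB
BBBBBBB
BBBBBBB
BBBBBBR
BBBBBBR
BBBBBBG
BBBBBBR
BBBBBBG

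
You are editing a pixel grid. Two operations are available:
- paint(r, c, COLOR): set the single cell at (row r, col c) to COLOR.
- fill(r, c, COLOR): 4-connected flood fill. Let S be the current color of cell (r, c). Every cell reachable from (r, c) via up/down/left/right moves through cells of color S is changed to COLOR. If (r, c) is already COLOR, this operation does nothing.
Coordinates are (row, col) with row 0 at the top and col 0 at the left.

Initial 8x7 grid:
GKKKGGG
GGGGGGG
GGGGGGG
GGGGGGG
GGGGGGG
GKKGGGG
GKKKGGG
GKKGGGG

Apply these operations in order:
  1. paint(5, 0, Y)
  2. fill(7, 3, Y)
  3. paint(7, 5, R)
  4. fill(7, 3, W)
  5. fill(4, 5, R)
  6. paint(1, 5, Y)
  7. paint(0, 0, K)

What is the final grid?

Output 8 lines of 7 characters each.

After op 1 paint(5,0,Y):
GKKKGGG
GGGGGGG
GGGGGGG
GGGGGGG
GGGGGGG
YKKGGGG
GKKKGGG
GKKGGGG
After op 2 fill(7,3,Y) [43 cells changed]:
YKKKYYY
YYYYYYY
YYYYYYY
YYYYYYY
YYYYYYY
YKKYYYY
GKKKYYY
GKKYYYY
After op 3 paint(7,5,R):
YKKKYYY
YYYYYYY
YYYYYYY
YYYYYYY
YYYYYYY
YKKYYYY
GKKKYYY
GKKYYRY
After op 4 fill(7,3,W) [43 cells changed]:
WKKKWWW
WWWWWWW
WWWWWWW
WWWWWWW
WWWWWWW
WKKWWWW
GKKKWWW
GKKWWRW
After op 5 fill(4,5,R) [43 cells changed]:
RKKKRRR
RRRRRRR
RRRRRRR
RRRRRRR
RRRRRRR
RKKRRRR
GKKKRRR
GKKRRRR
After op 6 paint(1,5,Y):
RKKKRRR
RRRRRYR
RRRRRRR
RRRRRRR
RRRRRRR
RKKRRRR
GKKKRRR
GKKRRRR
After op 7 paint(0,0,K):
KKKKRRR
RRRRRYR
RRRRRRR
RRRRRRR
RRRRRRR
RKKRRRR
GKKKRRR
GKKRRRR

Answer: KKKKRRR
RRRRRYR
RRRRRRR
RRRRRRR
RRRRRRR
RKKRRRR
GKKKRRR
GKKRRRR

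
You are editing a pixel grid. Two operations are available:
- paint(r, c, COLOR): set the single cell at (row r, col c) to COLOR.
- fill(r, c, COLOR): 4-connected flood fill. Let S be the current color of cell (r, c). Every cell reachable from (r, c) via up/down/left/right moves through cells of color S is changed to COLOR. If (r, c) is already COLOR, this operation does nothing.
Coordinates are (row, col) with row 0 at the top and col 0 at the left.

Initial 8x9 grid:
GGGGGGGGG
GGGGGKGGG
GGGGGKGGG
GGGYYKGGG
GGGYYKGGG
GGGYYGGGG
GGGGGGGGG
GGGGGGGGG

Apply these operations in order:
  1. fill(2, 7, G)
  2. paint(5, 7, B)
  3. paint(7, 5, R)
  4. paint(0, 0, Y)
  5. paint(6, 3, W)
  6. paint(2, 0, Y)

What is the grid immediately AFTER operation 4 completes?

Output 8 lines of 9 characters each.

After op 1 fill(2,7,G) [0 cells changed]:
GGGGGGGGG
GGGGGKGGG
GGGGGKGGG
GGGYYKGGG
GGGYYKGGG
GGGYYGGGG
GGGGGGGGG
GGGGGGGGG
After op 2 paint(5,7,B):
GGGGGGGGG
GGGGGKGGG
GGGGGKGGG
GGGYYKGGG
GGGYYKGGG
GGGYYGGBG
GGGGGGGGG
GGGGGGGGG
After op 3 paint(7,5,R):
GGGGGGGGG
GGGGGKGGG
GGGGGKGGG
GGGYYKGGG
GGGYYKGGG
GGGYYGGBG
GGGGGGGGG
GGGGGRGGG
After op 4 paint(0,0,Y):
YGGGGGGGG
GGGGGKGGG
GGGGGKGGG
GGGYYKGGG
GGGYYKGGG
GGGYYGGBG
GGGGGGGGG
GGGGGRGGG

Answer: YGGGGGGGG
GGGGGKGGG
GGGGGKGGG
GGGYYKGGG
GGGYYKGGG
GGGYYGGBG
GGGGGGGGG
GGGGGRGGG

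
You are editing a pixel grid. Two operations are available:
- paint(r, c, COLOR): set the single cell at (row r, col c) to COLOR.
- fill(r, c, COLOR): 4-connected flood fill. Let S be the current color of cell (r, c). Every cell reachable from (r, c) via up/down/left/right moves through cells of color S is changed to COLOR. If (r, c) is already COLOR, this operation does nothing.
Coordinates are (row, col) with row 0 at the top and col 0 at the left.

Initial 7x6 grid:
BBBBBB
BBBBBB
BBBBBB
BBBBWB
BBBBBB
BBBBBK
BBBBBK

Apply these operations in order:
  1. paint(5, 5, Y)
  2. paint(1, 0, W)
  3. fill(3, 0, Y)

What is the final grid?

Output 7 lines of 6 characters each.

Answer: YYYYYY
WYYYYY
YYYYYY
YYYYWY
YYYYYY
YYYYYY
YYYYYK

Derivation:
After op 1 paint(5,5,Y):
BBBBBB
BBBBBB
BBBBBB
BBBBWB
BBBBBB
BBBBBY
BBBBBK
After op 2 paint(1,0,W):
BBBBBB
WBBBBB
BBBBBB
BBBBWB
BBBBBB
BBBBBY
BBBBBK
After op 3 fill(3,0,Y) [38 cells changed]:
YYYYYY
WYYYYY
YYYYYY
YYYYWY
YYYYYY
YYYYYY
YYYYYK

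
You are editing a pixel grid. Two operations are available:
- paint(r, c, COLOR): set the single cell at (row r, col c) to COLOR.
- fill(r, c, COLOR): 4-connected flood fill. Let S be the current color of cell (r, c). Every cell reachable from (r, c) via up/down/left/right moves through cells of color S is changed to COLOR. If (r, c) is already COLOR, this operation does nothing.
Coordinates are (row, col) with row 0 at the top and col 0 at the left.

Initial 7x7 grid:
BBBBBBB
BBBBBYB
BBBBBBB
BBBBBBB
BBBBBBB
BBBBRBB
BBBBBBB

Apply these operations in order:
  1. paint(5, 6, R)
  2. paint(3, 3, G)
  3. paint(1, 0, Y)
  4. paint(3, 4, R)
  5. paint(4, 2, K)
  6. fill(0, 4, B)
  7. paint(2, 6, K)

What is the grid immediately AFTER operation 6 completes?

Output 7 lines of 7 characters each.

Answer: BBBBBBB
YBBBBYB
BBBBBBB
BBBGRBB
BBKBBBB
BBBBRBR
BBBBBBB

Derivation:
After op 1 paint(5,6,R):
BBBBBBB
BBBBBYB
BBBBBBB
BBBBBBB
BBBBBBB
BBBBRBR
BBBBBBB
After op 2 paint(3,3,G):
BBBBBBB
BBBBBYB
BBBBBBB
BBBGBBB
BBBBBBB
BBBBRBR
BBBBBBB
After op 3 paint(1,0,Y):
BBBBBBB
YBBBBYB
BBBBBBB
BBBGBBB
BBBBBBB
BBBBRBR
BBBBBBB
After op 4 paint(3,4,R):
BBBBBBB
YBBBBYB
BBBBBBB
BBBGRBB
BBBBBBB
BBBBRBR
BBBBBBB
After op 5 paint(4,2,K):
BBBBBBB
YBBBBYB
BBBBBBB
BBBGRBB
BBKBBBB
BBBBRBR
BBBBBBB
After op 6 fill(0,4,B) [0 cells changed]:
BBBBBBB
YBBBBYB
BBBBBBB
BBBGRBB
BBKBBBB
BBBBRBR
BBBBBBB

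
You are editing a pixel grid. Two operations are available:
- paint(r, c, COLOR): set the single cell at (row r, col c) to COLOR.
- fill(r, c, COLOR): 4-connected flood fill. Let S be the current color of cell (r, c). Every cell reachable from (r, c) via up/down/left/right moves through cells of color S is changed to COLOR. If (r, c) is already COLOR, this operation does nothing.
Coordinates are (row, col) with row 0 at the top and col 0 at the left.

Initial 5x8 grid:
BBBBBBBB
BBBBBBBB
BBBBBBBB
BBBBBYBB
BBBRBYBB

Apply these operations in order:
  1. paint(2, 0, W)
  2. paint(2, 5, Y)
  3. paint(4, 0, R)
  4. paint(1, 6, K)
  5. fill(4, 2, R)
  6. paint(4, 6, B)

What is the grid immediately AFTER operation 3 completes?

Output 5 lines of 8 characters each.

Answer: BBBBBBBB
BBBBBBBB
WBBBBYBB
BBBBBYBB
RBBRBYBB

Derivation:
After op 1 paint(2,0,W):
BBBBBBBB
BBBBBBBB
WBBBBBBB
BBBBBYBB
BBBRBYBB
After op 2 paint(2,5,Y):
BBBBBBBB
BBBBBBBB
WBBBBYBB
BBBBBYBB
BBBRBYBB
After op 3 paint(4,0,R):
BBBBBBBB
BBBBBBBB
WBBBBYBB
BBBBBYBB
RBBRBYBB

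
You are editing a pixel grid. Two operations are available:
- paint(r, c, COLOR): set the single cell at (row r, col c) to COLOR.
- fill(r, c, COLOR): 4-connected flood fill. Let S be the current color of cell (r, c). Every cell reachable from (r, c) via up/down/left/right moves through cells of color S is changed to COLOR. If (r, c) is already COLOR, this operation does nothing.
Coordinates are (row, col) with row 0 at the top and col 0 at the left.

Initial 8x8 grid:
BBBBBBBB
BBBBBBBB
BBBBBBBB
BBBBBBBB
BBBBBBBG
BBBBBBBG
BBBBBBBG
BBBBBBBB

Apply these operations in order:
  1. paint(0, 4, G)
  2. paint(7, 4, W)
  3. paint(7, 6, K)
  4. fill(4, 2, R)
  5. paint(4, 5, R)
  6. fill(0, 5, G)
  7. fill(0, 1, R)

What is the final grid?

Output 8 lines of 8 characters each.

After op 1 paint(0,4,G):
BBBBGBBB
BBBBBBBB
BBBBBBBB
BBBBBBBB
BBBBBBBG
BBBBBBBG
BBBBBBBG
BBBBBBBB
After op 2 paint(7,4,W):
BBBBGBBB
BBBBBBBB
BBBBBBBB
BBBBBBBB
BBBBBBBG
BBBBBBBG
BBBBBBBG
BBBBWBBB
After op 3 paint(7,6,K):
BBBBGBBB
BBBBBBBB
BBBBBBBB
BBBBBBBB
BBBBBBBG
BBBBBBBG
BBBBBBBG
BBBBWBKB
After op 4 fill(4,2,R) [57 cells changed]:
RRRRGRRR
RRRRRRRR
RRRRRRRR
RRRRRRRR
RRRRRRRG
RRRRRRRG
RRRRRRRG
RRRRWRKB
After op 5 paint(4,5,R):
RRRRGRRR
RRRRRRRR
RRRRRRRR
RRRRRRRR
RRRRRRRG
RRRRRRRG
RRRRRRRG
RRRRWRKB
After op 6 fill(0,5,G) [57 cells changed]:
GGGGGGGG
GGGGGGGG
GGGGGGGG
GGGGGGGG
GGGGGGGG
GGGGGGGG
GGGGGGGG
GGGGWGKB
After op 7 fill(0,1,R) [61 cells changed]:
RRRRRRRR
RRRRRRRR
RRRRRRRR
RRRRRRRR
RRRRRRRR
RRRRRRRR
RRRRRRRR
RRRRWRKB

Answer: RRRRRRRR
RRRRRRRR
RRRRRRRR
RRRRRRRR
RRRRRRRR
RRRRRRRR
RRRRRRRR
RRRRWRKB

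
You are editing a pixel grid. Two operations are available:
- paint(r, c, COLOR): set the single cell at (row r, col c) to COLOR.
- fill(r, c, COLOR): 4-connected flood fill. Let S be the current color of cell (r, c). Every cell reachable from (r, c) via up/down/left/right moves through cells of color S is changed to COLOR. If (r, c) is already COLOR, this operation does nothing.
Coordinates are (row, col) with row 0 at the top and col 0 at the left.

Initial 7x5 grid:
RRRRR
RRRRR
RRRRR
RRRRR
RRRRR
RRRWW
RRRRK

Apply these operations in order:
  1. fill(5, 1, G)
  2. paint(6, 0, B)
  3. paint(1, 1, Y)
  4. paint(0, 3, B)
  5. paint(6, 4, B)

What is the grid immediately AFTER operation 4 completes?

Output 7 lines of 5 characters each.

After op 1 fill(5,1,G) [32 cells changed]:
GGGGG
GGGGG
GGGGG
GGGGG
GGGGG
GGGWW
GGGGK
After op 2 paint(6,0,B):
GGGGG
GGGGG
GGGGG
GGGGG
GGGGG
GGGWW
BGGGK
After op 3 paint(1,1,Y):
GGGGG
GYGGG
GGGGG
GGGGG
GGGGG
GGGWW
BGGGK
After op 4 paint(0,3,B):
GGGBG
GYGGG
GGGGG
GGGGG
GGGGG
GGGWW
BGGGK

Answer: GGGBG
GYGGG
GGGGG
GGGGG
GGGGG
GGGWW
BGGGK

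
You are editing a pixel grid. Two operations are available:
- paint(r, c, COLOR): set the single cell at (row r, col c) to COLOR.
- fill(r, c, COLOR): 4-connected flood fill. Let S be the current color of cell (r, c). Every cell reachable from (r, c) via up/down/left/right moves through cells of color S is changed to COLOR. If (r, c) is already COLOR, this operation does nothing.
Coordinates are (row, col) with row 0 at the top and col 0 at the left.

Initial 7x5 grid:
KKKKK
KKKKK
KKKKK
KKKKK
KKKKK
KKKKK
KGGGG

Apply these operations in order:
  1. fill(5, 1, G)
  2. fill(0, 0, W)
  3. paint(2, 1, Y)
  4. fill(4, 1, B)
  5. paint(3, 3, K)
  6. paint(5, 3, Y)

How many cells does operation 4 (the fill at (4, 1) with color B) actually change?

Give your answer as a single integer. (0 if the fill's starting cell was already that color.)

Answer: 34

Derivation:
After op 1 fill(5,1,G) [31 cells changed]:
GGGGG
GGGGG
GGGGG
GGGGG
GGGGG
GGGGG
GGGGG
After op 2 fill(0,0,W) [35 cells changed]:
WWWWW
WWWWW
WWWWW
WWWWW
WWWWW
WWWWW
WWWWW
After op 3 paint(2,1,Y):
WWWWW
WWWWW
WYWWW
WWWWW
WWWWW
WWWWW
WWWWW
After op 4 fill(4,1,B) [34 cells changed]:
BBBBB
BBBBB
BYBBB
BBBBB
BBBBB
BBBBB
BBBBB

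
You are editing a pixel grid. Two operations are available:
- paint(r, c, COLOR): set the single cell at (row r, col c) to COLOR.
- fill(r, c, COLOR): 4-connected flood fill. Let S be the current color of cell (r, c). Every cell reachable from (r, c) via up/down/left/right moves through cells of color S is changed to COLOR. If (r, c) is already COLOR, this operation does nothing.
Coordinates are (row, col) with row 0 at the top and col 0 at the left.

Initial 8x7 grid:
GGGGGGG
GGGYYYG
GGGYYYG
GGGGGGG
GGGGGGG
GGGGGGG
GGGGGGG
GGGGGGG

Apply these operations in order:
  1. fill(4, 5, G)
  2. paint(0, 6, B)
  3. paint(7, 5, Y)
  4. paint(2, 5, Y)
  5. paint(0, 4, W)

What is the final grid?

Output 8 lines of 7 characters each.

Answer: GGGGWGB
GGGYYYG
GGGYYYG
GGGGGGG
GGGGGGG
GGGGGGG
GGGGGGG
GGGGGYG

Derivation:
After op 1 fill(4,5,G) [0 cells changed]:
GGGGGGG
GGGYYYG
GGGYYYG
GGGGGGG
GGGGGGG
GGGGGGG
GGGGGGG
GGGGGGG
After op 2 paint(0,6,B):
GGGGGGB
GGGYYYG
GGGYYYG
GGGGGGG
GGGGGGG
GGGGGGG
GGGGGGG
GGGGGGG
After op 3 paint(7,5,Y):
GGGGGGB
GGGYYYG
GGGYYYG
GGGGGGG
GGGGGGG
GGGGGGG
GGGGGGG
GGGGGYG
After op 4 paint(2,5,Y):
GGGGGGB
GGGYYYG
GGGYYYG
GGGGGGG
GGGGGGG
GGGGGGG
GGGGGGG
GGGGGYG
After op 5 paint(0,4,W):
GGGGWGB
GGGYYYG
GGGYYYG
GGGGGGG
GGGGGGG
GGGGGGG
GGGGGGG
GGGGGYG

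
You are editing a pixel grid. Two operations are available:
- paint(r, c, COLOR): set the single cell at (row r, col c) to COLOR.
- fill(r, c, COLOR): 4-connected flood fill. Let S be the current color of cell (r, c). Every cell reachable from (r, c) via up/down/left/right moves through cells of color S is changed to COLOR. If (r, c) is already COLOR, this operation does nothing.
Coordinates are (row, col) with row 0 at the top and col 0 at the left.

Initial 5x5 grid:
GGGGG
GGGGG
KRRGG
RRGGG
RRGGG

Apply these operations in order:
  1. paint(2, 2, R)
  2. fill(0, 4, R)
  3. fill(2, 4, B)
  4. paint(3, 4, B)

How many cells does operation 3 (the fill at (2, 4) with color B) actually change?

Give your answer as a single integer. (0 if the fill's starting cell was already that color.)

Answer: 24

Derivation:
After op 1 paint(2,2,R):
GGGGG
GGGGG
KRRGG
RRGGG
RRGGG
After op 2 fill(0,4,R) [18 cells changed]:
RRRRR
RRRRR
KRRRR
RRRRR
RRRRR
After op 3 fill(2,4,B) [24 cells changed]:
BBBBB
BBBBB
KBBBB
BBBBB
BBBBB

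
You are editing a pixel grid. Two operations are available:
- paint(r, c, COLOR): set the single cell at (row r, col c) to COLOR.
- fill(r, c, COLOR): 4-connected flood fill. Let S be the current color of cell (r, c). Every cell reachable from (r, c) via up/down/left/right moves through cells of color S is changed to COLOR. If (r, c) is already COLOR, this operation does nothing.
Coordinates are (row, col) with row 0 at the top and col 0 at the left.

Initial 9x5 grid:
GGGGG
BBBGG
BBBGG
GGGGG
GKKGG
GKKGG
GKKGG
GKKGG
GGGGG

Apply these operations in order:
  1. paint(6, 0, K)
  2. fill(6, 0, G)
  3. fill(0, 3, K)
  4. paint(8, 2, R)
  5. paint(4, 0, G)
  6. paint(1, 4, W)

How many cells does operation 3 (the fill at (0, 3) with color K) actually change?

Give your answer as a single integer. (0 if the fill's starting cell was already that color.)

Answer: 39

Derivation:
After op 1 paint(6,0,K):
GGGGG
BBBGG
BBBGG
GGGGG
GKKGG
GKKGG
KKKGG
GKKGG
GGGGG
After op 2 fill(6,0,G) [9 cells changed]:
GGGGG
BBBGG
BBBGG
GGGGG
GGGGG
GGGGG
GGGGG
GGGGG
GGGGG
After op 3 fill(0,3,K) [39 cells changed]:
KKKKK
BBBKK
BBBKK
KKKKK
KKKKK
KKKKK
KKKKK
KKKKK
KKKKK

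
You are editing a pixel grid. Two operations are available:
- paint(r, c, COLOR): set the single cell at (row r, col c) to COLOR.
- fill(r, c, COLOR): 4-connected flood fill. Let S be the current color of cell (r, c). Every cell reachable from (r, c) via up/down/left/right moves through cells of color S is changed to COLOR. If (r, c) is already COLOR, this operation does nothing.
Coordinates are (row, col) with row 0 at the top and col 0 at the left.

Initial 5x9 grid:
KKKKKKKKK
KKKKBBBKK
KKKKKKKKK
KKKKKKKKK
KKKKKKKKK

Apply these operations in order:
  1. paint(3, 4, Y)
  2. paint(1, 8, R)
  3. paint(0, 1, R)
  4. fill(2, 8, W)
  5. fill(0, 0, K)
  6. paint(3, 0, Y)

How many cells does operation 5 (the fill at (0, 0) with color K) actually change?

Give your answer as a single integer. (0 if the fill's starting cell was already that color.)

Answer: 39

Derivation:
After op 1 paint(3,4,Y):
KKKKKKKKK
KKKKBBBKK
KKKKKKKKK
KKKKYKKKK
KKKKKKKKK
After op 2 paint(1,8,R):
KKKKKKKKK
KKKKBBBKR
KKKKKKKKK
KKKKYKKKK
KKKKKKKKK
After op 3 paint(0,1,R):
KRKKKKKKK
KKKKBBBKR
KKKKKKKKK
KKKKYKKKK
KKKKKKKKK
After op 4 fill(2,8,W) [39 cells changed]:
WRWWWWWWW
WWWWBBBWR
WWWWWWWWW
WWWWYWWWW
WWWWWWWWW
After op 5 fill(0,0,K) [39 cells changed]:
KRKKKKKKK
KKKKBBBKR
KKKKKKKKK
KKKKYKKKK
KKKKKKKKK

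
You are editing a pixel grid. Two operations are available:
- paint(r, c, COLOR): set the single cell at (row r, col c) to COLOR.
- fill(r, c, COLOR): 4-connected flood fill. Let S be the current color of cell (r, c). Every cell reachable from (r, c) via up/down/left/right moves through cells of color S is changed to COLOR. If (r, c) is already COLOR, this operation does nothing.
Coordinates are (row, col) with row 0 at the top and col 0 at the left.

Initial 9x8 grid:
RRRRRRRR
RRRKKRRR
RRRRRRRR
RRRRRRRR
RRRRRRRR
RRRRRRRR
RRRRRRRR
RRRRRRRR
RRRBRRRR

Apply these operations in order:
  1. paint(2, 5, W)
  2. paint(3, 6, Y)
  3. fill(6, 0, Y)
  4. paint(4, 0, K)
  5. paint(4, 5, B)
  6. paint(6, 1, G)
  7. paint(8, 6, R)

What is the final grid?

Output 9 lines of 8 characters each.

After op 1 paint(2,5,W):
RRRRRRRR
RRRKKRRR
RRRRRWRR
RRRRRRRR
RRRRRRRR
RRRRRRRR
RRRRRRRR
RRRRRRRR
RRRBRRRR
After op 2 paint(3,6,Y):
RRRRRRRR
RRRKKRRR
RRRRRWRR
RRRRRRYR
RRRRRRRR
RRRRRRRR
RRRRRRRR
RRRRRRRR
RRRBRRRR
After op 3 fill(6,0,Y) [67 cells changed]:
YYYYYYYY
YYYKKYYY
YYYYYWYY
YYYYYYYY
YYYYYYYY
YYYYYYYY
YYYYYYYY
YYYYYYYY
YYYBYYYY
After op 4 paint(4,0,K):
YYYYYYYY
YYYKKYYY
YYYYYWYY
YYYYYYYY
KYYYYYYY
YYYYYYYY
YYYYYYYY
YYYYYYYY
YYYBYYYY
After op 5 paint(4,5,B):
YYYYYYYY
YYYKKYYY
YYYYYWYY
YYYYYYYY
KYYYYBYY
YYYYYYYY
YYYYYYYY
YYYYYYYY
YYYBYYYY
After op 6 paint(6,1,G):
YYYYYYYY
YYYKKYYY
YYYYYWYY
YYYYYYYY
KYYYYBYY
YYYYYYYY
YGYYYYYY
YYYYYYYY
YYYBYYYY
After op 7 paint(8,6,R):
YYYYYYYY
YYYKKYYY
YYYYYWYY
YYYYYYYY
KYYYYBYY
YYYYYYYY
YGYYYYYY
YYYYYYYY
YYYBYYRY

Answer: YYYYYYYY
YYYKKYYY
YYYYYWYY
YYYYYYYY
KYYYYBYY
YYYYYYYY
YGYYYYYY
YYYYYYYY
YYYBYYRY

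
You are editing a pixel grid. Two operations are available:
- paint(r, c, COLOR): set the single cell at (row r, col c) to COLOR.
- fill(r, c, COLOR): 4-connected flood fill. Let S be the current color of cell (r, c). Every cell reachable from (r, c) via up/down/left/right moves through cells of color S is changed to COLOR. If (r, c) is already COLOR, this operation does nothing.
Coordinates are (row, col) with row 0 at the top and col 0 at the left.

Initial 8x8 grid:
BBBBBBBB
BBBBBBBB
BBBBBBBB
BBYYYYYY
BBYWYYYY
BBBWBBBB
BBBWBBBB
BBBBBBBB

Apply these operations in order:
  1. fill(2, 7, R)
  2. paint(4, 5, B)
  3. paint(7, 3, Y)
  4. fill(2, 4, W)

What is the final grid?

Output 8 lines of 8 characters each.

After op 1 fill(2,7,R) [50 cells changed]:
RRRRRRRR
RRRRRRRR
RRRRRRRR
RRYYYYYY
RRYWYYYY
RRRWRRRR
RRRWRRRR
RRRRRRRR
After op 2 paint(4,5,B):
RRRRRRRR
RRRRRRRR
RRRRRRRR
RRYYYYYY
RRYWYBYY
RRRWRRRR
RRRWRRRR
RRRRRRRR
After op 3 paint(7,3,Y):
RRRRRRRR
RRRRRRRR
RRRRRRRR
RRYYYYYY
RRYWYBYY
RRRWRRRR
RRRWRRRR
RRRYRRRR
After op 4 fill(2,4,W) [37 cells changed]:
WWWWWWWW
WWWWWWWW
WWWWWWWW
WWYYYYYY
WWYWYBYY
WWWWRRRR
WWWWRRRR
WWWYRRRR

Answer: WWWWWWWW
WWWWWWWW
WWWWWWWW
WWYYYYYY
WWYWYBYY
WWWWRRRR
WWWWRRRR
WWWYRRRR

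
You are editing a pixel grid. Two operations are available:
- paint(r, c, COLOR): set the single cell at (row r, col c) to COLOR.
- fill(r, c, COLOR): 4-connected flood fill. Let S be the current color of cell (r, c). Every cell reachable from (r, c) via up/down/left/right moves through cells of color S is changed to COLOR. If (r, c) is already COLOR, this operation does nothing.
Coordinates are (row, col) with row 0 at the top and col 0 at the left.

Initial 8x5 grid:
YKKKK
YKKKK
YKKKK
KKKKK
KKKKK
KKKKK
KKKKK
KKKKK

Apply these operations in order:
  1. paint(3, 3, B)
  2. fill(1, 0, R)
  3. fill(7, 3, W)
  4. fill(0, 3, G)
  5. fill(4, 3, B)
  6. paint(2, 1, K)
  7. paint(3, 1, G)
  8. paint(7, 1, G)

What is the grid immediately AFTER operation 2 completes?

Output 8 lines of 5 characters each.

After op 1 paint(3,3,B):
YKKKK
YKKKK
YKKKK
KKKBK
KKKKK
KKKKK
KKKKK
KKKKK
After op 2 fill(1,0,R) [3 cells changed]:
RKKKK
RKKKK
RKKKK
KKKBK
KKKKK
KKKKK
KKKKK
KKKKK

Answer: RKKKK
RKKKK
RKKKK
KKKBK
KKKKK
KKKKK
KKKKK
KKKKK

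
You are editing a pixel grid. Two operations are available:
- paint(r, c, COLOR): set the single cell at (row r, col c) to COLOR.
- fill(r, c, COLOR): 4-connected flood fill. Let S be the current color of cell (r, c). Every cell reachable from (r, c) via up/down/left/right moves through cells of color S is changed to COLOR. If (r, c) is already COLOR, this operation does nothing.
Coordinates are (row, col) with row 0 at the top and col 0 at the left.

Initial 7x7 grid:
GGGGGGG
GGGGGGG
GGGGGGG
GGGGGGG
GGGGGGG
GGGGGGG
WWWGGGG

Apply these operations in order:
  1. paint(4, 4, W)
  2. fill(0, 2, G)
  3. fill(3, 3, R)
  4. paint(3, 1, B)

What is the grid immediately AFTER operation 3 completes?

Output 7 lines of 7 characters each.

After op 1 paint(4,4,W):
GGGGGGG
GGGGGGG
GGGGGGG
GGGGGGG
GGGGWGG
GGGGGGG
WWWGGGG
After op 2 fill(0,2,G) [0 cells changed]:
GGGGGGG
GGGGGGG
GGGGGGG
GGGGGGG
GGGGWGG
GGGGGGG
WWWGGGG
After op 3 fill(3,3,R) [45 cells changed]:
RRRRRRR
RRRRRRR
RRRRRRR
RRRRRRR
RRRRWRR
RRRRRRR
WWWRRRR

Answer: RRRRRRR
RRRRRRR
RRRRRRR
RRRRRRR
RRRRWRR
RRRRRRR
WWWRRRR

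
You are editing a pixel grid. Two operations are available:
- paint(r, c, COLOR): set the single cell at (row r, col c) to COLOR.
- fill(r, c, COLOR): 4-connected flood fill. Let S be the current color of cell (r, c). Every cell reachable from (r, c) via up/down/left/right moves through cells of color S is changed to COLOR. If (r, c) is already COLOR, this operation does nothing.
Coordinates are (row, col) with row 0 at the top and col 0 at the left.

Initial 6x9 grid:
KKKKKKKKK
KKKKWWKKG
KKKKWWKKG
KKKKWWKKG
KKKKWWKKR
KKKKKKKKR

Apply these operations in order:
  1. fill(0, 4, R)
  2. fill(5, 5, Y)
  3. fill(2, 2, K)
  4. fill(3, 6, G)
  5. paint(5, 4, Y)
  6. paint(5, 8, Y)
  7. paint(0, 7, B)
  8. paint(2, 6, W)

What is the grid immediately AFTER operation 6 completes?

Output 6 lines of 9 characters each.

Answer: GGGGGGGGG
GGGGWWGGG
GGGGWWGGG
GGGGWWGGG
GGGGWWGGG
GGGGYGGGY

Derivation:
After op 1 fill(0,4,R) [41 cells changed]:
RRRRRRRRR
RRRRWWRRG
RRRRWWRRG
RRRRWWRRG
RRRRWWRRR
RRRRRRRRR
After op 2 fill(5,5,Y) [43 cells changed]:
YYYYYYYYY
YYYYWWYYG
YYYYWWYYG
YYYYWWYYG
YYYYWWYYY
YYYYYYYYY
After op 3 fill(2,2,K) [43 cells changed]:
KKKKKKKKK
KKKKWWKKG
KKKKWWKKG
KKKKWWKKG
KKKKWWKKK
KKKKKKKKK
After op 4 fill(3,6,G) [43 cells changed]:
GGGGGGGGG
GGGGWWGGG
GGGGWWGGG
GGGGWWGGG
GGGGWWGGG
GGGGGGGGG
After op 5 paint(5,4,Y):
GGGGGGGGG
GGGGWWGGG
GGGGWWGGG
GGGGWWGGG
GGGGWWGGG
GGGGYGGGG
After op 6 paint(5,8,Y):
GGGGGGGGG
GGGGWWGGG
GGGGWWGGG
GGGGWWGGG
GGGGWWGGG
GGGGYGGGY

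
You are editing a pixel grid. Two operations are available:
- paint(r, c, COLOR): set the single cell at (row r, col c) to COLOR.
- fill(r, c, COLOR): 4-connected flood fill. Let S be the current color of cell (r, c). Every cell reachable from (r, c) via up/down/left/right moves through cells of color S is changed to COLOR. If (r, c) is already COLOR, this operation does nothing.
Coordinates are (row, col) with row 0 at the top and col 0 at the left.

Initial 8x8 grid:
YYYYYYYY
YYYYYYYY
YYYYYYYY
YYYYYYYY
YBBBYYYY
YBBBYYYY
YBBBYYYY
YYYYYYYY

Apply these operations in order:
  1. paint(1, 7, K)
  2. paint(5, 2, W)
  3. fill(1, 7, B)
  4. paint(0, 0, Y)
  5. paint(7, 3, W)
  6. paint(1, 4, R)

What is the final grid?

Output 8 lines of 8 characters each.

Answer: YYYYYYYY
YYYYRYYB
YYYYYYYY
YYYYYYYY
YBBBYYYY
YBWBYYYY
YBBBYYYY
YYYWYYYY

Derivation:
After op 1 paint(1,7,K):
YYYYYYYY
YYYYYYYK
YYYYYYYY
YYYYYYYY
YBBBYYYY
YBBBYYYY
YBBBYYYY
YYYYYYYY
After op 2 paint(5,2,W):
YYYYYYYY
YYYYYYYK
YYYYYYYY
YYYYYYYY
YBBBYYYY
YBWBYYYY
YBBBYYYY
YYYYYYYY
After op 3 fill(1,7,B) [1 cells changed]:
YYYYYYYY
YYYYYYYB
YYYYYYYY
YYYYYYYY
YBBBYYYY
YBWBYYYY
YBBBYYYY
YYYYYYYY
After op 4 paint(0,0,Y):
YYYYYYYY
YYYYYYYB
YYYYYYYY
YYYYYYYY
YBBBYYYY
YBWBYYYY
YBBBYYYY
YYYYYYYY
After op 5 paint(7,3,W):
YYYYYYYY
YYYYYYYB
YYYYYYYY
YYYYYYYY
YBBBYYYY
YBWBYYYY
YBBBYYYY
YYYWYYYY
After op 6 paint(1,4,R):
YYYYYYYY
YYYYRYYB
YYYYYYYY
YYYYYYYY
YBBBYYYY
YBWBYYYY
YBBBYYYY
YYYWYYYY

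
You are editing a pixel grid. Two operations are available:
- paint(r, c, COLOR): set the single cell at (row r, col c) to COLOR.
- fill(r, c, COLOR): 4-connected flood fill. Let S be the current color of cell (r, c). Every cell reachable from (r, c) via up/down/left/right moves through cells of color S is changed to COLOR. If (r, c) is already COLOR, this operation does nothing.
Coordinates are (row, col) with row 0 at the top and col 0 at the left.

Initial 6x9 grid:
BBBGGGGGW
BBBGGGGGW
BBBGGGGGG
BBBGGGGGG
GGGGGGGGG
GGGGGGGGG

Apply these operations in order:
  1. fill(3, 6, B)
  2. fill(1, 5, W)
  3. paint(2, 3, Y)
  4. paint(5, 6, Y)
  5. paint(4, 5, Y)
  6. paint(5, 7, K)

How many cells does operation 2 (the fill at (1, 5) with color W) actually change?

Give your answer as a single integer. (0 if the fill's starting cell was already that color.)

After op 1 fill(3,6,B) [40 cells changed]:
BBBBBBBBW
BBBBBBBBW
BBBBBBBBB
BBBBBBBBB
BBBBBBBBB
BBBBBBBBB
After op 2 fill(1,5,W) [52 cells changed]:
WWWWWWWWW
WWWWWWWWW
WWWWWWWWW
WWWWWWWWW
WWWWWWWWW
WWWWWWWWW

Answer: 52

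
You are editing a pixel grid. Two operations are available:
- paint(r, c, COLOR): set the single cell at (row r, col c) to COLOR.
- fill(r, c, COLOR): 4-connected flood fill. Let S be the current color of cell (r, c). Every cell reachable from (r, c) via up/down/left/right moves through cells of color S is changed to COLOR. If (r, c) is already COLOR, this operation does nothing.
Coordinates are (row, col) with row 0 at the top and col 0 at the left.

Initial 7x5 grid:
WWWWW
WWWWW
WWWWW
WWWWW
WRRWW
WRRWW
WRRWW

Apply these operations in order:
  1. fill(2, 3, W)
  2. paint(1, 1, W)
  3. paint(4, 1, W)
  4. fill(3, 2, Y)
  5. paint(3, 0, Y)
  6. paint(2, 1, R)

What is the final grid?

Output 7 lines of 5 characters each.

After op 1 fill(2,3,W) [0 cells changed]:
WWWWW
WWWWW
WWWWW
WWWWW
WRRWW
WRRWW
WRRWW
After op 2 paint(1,1,W):
WWWWW
WWWWW
WWWWW
WWWWW
WRRWW
WRRWW
WRRWW
After op 3 paint(4,1,W):
WWWWW
WWWWW
WWWWW
WWWWW
WWRWW
WRRWW
WRRWW
After op 4 fill(3,2,Y) [30 cells changed]:
YYYYY
YYYYY
YYYYY
YYYYY
YYRYY
YRRYY
YRRYY
After op 5 paint(3,0,Y):
YYYYY
YYYYY
YYYYY
YYYYY
YYRYY
YRRYY
YRRYY
After op 6 paint(2,1,R):
YYYYY
YYYYY
YRYYY
YYYYY
YYRYY
YRRYY
YRRYY

Answer: YYYYY
YYYYY
YRYYY
YYYYY
YYRYY
YRRYY
YRRYY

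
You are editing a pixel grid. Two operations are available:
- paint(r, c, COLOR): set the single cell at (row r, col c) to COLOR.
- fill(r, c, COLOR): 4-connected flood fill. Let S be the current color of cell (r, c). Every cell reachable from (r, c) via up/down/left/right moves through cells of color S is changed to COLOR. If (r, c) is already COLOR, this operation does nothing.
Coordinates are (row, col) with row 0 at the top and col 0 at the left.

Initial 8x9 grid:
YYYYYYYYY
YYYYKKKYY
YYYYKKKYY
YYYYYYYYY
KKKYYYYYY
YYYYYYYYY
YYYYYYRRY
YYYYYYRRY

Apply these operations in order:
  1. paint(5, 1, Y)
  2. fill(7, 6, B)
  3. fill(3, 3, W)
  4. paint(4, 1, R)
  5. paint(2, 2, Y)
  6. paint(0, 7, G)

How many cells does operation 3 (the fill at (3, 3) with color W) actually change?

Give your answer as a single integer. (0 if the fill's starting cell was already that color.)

After op 1 paint(5,1,Y):
YYYYYYYYY
YYYYKKKYY
YYYYKKKYY
YYYYYYYYY
KKKYYYYYY
YYYYYYYYY
YYYYYYRRY
YYYYYYRRY
After op 2 fill(7,6,B) [4 cells changed]:
YYYYYYYYY
YYYYKKKYY
YYYYKKKYY
YYYYYYYYY
KKKYYYYYY
YYYYYYYYY
YYYYYYBBY
YYYYYYBBY
After op 3 fill(3,3,W) [59 cells changed]:
WWWWWWWWW
WWWWKKKWW
WWWWKKKWW
WWWWWWWWW
KKKWWWWWW
WWWWWWWWW
WWWWWWBBW
WWWWWWBBW

Answer: 59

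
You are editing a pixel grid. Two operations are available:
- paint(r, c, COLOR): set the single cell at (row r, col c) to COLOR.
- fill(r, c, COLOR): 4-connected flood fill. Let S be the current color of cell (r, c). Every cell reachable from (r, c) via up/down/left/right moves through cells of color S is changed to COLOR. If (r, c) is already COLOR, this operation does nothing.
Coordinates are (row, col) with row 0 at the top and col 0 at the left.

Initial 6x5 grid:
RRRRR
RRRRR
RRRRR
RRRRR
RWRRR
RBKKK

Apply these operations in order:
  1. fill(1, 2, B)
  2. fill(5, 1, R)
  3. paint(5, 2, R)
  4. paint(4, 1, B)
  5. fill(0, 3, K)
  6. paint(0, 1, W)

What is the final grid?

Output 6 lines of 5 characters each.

After op 1 fill(1,2,B) [25 cells changed]:
BBBBB
BBBBB
BBBBB
BBBBB
BWBBB
BBKKK
After op 2 fill(5,1,R) [26 cells changed]:
RRRRR
RRRRR
RRRRR
RRRRR
RWRRR
RRKKK
After op 3 paint(5,2,R):
RRRRR
RRRRR
RRRRR
RRRRR
RWRRR
RRRKK
After op 4 paint(4,1,B):
RRRRR
RRRRR
RRRRR
RRRRR
RBRRR
RRRKK
After op 5 fill(0,3,K) [27 cells changed]:
KKKKK
KKKKK
KKKKK
KKKKK
KBKKK
KKKKK
After op 6 paint(0,1,W):
KWKKK
KKKKK
KKKKK
KKKKK
KBKKK
KKKKK

Answer: KWKKK
KKKKK
KKKKK
KKKKK
KBKKK
KKKKK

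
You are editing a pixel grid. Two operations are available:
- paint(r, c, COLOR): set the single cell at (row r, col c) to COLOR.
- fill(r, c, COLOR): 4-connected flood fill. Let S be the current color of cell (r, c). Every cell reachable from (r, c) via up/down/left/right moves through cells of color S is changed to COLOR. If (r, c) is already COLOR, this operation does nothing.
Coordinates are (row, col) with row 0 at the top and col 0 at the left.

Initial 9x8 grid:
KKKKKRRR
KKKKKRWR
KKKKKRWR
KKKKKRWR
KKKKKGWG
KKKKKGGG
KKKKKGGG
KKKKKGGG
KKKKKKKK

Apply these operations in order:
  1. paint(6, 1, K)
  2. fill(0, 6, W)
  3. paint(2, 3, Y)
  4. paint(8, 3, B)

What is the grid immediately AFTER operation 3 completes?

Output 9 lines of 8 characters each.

Answer: KKKKKWWW
KKKKKWWW
KKKYKWWW
KKKKKWWW
KKKKKGWG
KKKKKGGG
KKKKKGGG
KKKKKGGG
KKKKKKKK

Derivation:
After op 1 paint(6,1,K):
KKKKKRRR
KKKKKRWR
KKKKKRWR
KKKKKRWR
KKKKKGWG
KKKKKGGG
KKKKKGGG
KKKKKGGG
KKKKKKKK
After op 2 fill(0,6,W) [9 cells changed]:
KKKKKWWW
KKKKKWWW
KKKKKWWW
KKKKKWWW
KKKKKGWG
KKKKKGGG
KKKKKGGG
KKKKKGGG
KKKKKKKK
After op 3 paint(2,3,Y):
KKKKKWWW
KKKKKWWW
KKKYKWWW
KKKKKWWW
KKKKKGWG
KKKKKGGG
KKKKKGGG
KKKKKGGG
KKKKKKKK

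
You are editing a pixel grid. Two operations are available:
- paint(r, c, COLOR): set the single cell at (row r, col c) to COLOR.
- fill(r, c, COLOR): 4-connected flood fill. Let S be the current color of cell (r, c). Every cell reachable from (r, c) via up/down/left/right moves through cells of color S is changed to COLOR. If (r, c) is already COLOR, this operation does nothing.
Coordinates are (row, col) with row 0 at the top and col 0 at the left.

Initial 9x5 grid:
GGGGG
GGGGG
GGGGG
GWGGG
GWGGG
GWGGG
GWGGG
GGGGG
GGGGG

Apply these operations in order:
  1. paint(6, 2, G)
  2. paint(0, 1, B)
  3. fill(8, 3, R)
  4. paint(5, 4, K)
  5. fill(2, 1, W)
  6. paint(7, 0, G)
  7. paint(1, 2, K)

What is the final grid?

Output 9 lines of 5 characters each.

After op 1 paint(6,2,G):
GGGGG
GGGGG
GGGGG
GWGGG
GWGGG
GWGGG
GWGGG
GGGGG
GGGGG
After op 2 paint(0,1,B):
GBGGG
GGGGG
GGGGG
GWGGG
GWGGG
GWGGG
GWGGG
GGGGG
GGGGG
After op 3 fill(8,3,R) [40 cells changed]:
RBRRR
RRRRR
RRRRR
RWRRR
RWRRR
RWRRR
RWRRR
RRRRR
RRRRR
After op 4 paint(5,4,K):
RBRRR
RRRRR
RRRRR
RWRRR
RWRRR
RWRRK
RWRRR
RRRRR
RRRRR
After op 5 fill(2,1,W) [39 cells changed]:
WBWWW
WWWWW
WWWWW
WWWWW
WWWWW
WWWWK
WWWWW
WWWWW
WWWWW
After op 6 paint(7,0,G):
WBWWW
WWWWW
WWWWW
WWWWW
WWWWW
WWWWK
WWWWW
GWWWW
WWWWW
After op 7 paint(1,2,K):
WBWWW
WWKWW
WWWWW
WWWWW
WWWWW
WWWWK
WWWWW
GWWWW
WWWWW

Answer: WBWWW
WWKWW
WWWWW
WWWWW
WWWWW
WWWWK
WWWWW
GWWWW
WWWWW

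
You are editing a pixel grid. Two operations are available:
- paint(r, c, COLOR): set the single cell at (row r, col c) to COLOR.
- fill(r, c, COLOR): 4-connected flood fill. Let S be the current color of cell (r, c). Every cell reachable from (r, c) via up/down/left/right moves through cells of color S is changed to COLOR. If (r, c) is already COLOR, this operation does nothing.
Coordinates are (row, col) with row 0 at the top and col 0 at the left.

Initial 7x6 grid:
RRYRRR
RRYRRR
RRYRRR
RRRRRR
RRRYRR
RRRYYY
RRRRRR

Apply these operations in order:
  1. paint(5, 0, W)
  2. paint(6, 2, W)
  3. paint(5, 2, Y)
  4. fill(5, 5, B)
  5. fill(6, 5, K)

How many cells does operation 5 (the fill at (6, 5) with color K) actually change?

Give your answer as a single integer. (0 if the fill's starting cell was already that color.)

Answer: 3

Derivation:
After op 1 paint(5,0,W):
RRYRRR
RRYRRR
RRYRRR
RRRRRR
RRRYRR
WRRYYY
RRRRRR
After op 2 paint(6,2,W):
RRYRRR
RRYRRR
RRYRRR
RRRRRR
RRRYRR
WRRYYY
RRWRRR
After op 3 paint(5,2,Y):
RRYRRR
RRYRRR
RRYRRR
RRRRRR
RRRYRR
WRYYYY
RRWRRR
After op 4 fill(5,5,B) [5 cells changed]:
RRYRRR
RRYRRR
RRYRRR
RRRRRR
RRRBRR
WRBBBB
RRWRRR
After op 5 fill(6,5,K) [3 cells changed]:
RRYRRR
RRYRRR
RRYRRR
RRRRRR
RRRBRR
WRBBBB
RRWKKK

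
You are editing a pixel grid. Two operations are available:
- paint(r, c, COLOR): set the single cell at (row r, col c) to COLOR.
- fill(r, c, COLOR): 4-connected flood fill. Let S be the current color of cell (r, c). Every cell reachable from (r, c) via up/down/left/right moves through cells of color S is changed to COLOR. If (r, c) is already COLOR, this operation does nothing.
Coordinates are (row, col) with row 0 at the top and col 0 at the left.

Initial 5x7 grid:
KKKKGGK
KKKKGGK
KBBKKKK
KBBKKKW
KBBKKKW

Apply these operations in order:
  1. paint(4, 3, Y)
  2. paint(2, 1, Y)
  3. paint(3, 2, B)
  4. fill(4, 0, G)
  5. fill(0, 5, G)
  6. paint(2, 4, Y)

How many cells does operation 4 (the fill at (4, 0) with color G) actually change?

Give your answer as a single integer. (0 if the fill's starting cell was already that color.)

Answer: 22

Derivation:
After op 1 paint(4,3,Y):
KKKKGGK
KKKKGGK
KBBKKKK
KBBKKKW
KBBYKKW
After op 2 paint(2,1,Y):
KKKKGGK
KKKKGGK
KYBKKKK
KBBKKKW
KBBYKKW
After op 3 paint(3,2,B):
KKKKGGK
KKKKGGK
KYBKKKK
KBBKKKW
KBBYKKW
After op 4 fill(4,0,G) [22 cells changed]:
GGGGGGG
GGGGGGG
GYBGGGG
GBBGGGW
GBBYGGW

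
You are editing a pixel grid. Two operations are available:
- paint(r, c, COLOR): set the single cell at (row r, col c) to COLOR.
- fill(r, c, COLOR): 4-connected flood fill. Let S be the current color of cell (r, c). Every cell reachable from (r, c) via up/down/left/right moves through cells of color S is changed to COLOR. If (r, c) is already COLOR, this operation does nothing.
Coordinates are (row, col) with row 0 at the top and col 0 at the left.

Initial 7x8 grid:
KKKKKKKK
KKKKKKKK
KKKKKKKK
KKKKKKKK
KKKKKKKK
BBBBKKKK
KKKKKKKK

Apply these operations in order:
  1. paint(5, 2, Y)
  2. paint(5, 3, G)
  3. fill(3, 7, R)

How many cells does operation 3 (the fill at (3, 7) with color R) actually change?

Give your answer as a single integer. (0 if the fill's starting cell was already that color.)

Answer: 52

Derivation:
After op 1 paint(5,2,Y):
KKKKKKKK
KKKKKKKK
KKKKKKKK
KKKKKKKK
KKKKKKKK
BBYBKKKK
KKKKKKKK
After op 2 paint(5,3,G):
KKKKKKKK
KKKKKKKK
KKKKKKKK
KKKKKKKK
KKKKKKKK
BBYGKKKK
KKKKKKKK
After op 3 fill(3,7,R) [52 cells changed]:
RRRRRRRR
RRRRRRRR
RRRRRRRR
RRRRRRRR
RRRRRRRR
BBYGRRRR
RRRRRRRR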